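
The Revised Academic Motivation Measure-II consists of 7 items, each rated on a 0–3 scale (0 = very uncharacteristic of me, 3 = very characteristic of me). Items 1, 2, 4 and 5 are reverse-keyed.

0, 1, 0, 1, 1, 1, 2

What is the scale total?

Raw sum = 6. Reverse-keyed items: 1, 2, 4, 5; their raw sum = 3.
Each reversal replaces raw with 3 − raw, changing the total by 3 − 2·raw per item.
Total = 6 + 4·3 − 2·3 = 6 + 12 − 6 = 12

12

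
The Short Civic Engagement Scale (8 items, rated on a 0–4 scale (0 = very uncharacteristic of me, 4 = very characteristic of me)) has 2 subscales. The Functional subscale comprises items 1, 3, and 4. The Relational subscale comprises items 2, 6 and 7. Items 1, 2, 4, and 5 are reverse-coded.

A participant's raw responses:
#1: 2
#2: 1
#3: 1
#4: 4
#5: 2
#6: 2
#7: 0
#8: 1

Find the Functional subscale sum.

Functional items: 1, 3, 4.
Of these, items 1 & 4 are reverse-coded; reversed = (0+4) − raw = 4 − raw.
  item 1: 4 − 2 = 2
  item 3: 1
  item 4: 4 − 4 = 0
Sum = 2 + 1 + 0 = 3

3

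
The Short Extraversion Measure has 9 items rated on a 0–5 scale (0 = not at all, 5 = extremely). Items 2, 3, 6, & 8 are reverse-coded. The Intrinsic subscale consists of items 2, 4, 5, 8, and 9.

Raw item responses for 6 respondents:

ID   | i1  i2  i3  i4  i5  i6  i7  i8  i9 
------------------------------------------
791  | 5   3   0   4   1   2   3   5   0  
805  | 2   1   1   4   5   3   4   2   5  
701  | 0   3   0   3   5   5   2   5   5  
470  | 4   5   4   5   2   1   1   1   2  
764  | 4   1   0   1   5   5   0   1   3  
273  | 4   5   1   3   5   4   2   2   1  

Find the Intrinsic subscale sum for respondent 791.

7

Respondent 791 raw: 5, 3, 0, 4, 1, 2, 3, 5, 0.
Intrinsic items: 2, 4, 5, 8, 9.
Reverse-coded (reverse-coded value = 5 − response):
  item 2: 5 − 3 = 2
  item 4: 4
  item 5: 1
  item 8: 5 − 5 = 0
  item 9: 0
Sum = 2 + 4 + 1 + 0 + 0 = 7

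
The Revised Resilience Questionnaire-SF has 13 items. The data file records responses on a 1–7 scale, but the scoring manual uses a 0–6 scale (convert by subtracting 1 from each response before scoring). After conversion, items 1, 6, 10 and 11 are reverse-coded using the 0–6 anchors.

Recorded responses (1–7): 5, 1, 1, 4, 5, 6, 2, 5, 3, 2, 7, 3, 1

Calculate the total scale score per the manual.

Convert to 0–6: 4, 0, 0, 3, 4, 5, 1, 4, 2, 1, 6, 2, 0
Reverse-coded (on a 0–6 scale, reversed = 6 − raw):
  item 1: 6 − 4 = 2
  item 6: 6 − 5 = 1
  item 10: 6 − 1 = 5
  item 11: 6 − 6 = 0
Scored: 2, 0, 0, 3, 4, 1, 1, 4, 2, 5, 0, 2, 0
Total = 24

24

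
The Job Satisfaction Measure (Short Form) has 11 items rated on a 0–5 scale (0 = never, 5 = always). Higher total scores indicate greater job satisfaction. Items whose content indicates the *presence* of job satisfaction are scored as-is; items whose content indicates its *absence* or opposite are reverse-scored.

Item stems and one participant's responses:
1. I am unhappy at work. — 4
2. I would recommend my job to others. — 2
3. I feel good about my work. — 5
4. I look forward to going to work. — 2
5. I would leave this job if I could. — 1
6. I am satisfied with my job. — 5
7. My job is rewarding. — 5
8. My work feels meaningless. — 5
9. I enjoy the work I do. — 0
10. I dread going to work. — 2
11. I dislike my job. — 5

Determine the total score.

27

Items 1, 5, 8, 10, 11 describe the absence/opposite of job satisfaction → reverse-score.
on a 0–5 scale, reversed = 5 − raw.
  item 1: 5 − 4 = 1
  item 2: 2
  item 3: 5
  item 4: 2
  item 5: 5 − 1 = 4
  item 6: 5
  item 7: 5
  item 8: 5 − 5 = 0
  item 9: 0
  item 10: 5 − 2 = 3
  item 11: 5 − 5 = 0
Total = 1 + 2 + 5 + 2 + 4 + 5 + 5 + 0 + 0 + 3 + 0 = 27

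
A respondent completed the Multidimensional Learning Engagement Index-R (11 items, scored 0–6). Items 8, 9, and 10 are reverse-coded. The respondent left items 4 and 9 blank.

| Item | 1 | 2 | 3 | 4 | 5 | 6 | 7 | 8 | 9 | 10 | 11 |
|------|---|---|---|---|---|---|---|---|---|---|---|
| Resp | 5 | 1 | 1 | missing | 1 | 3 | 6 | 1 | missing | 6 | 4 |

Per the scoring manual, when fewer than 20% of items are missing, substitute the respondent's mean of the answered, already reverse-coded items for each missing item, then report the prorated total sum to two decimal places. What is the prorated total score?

31.78

Reverse-coded (on a 0–6 scale, reversed = 6 − raw):
  item 8: 6 − 1 = 5
  item 10: 6 − 6 = 0
Completed scored items (9 of 11): 5, 1, 1, 1, 3, 6, 5, 0, 4; sum = 26.
Person mean = 26 / 9 ≈ 2.8889
Prorated total = (26 / 9) × 11 = 31.78 (to 2 dp)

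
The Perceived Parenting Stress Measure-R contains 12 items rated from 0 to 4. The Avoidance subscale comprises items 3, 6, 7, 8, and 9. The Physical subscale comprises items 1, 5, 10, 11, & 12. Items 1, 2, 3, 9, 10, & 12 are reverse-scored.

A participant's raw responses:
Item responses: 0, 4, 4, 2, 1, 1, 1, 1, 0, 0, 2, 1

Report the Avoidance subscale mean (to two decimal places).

Avoidance items: 3, 6, 7, 8, 9.
Of these, items 3 & 9 are reverse-scored; on a 0–4 scale, reversed = 4 − raw.
  item 3: 4 − 4 = 0
  item 6: 1
  item 7: 1
  item 8: 1
  item 9: 4 − 0 = 4
Sum = 0 + 1 + 1 + 1 + 4 = 7
Mean = 7 / 5 = 1.40

1.40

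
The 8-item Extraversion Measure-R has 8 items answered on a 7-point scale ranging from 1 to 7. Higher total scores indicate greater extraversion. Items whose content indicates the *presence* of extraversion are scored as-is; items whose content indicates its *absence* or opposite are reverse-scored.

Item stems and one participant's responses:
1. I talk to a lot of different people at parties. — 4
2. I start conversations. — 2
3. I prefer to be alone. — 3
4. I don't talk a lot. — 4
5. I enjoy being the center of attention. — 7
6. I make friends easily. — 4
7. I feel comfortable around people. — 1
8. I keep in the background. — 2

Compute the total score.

Items 3, 4, 8 describe the absence/opposite of extraversion → reverse-score.
reversed = (1+7) − raw = 8 − raw.
  item 1: 4
  item 2: 2
  item 3: 8 − 3 = 5
  item 4: 8 − 4 = 4
  item 5: 7
  item 6: 4
  item 7: 1
  item 8: 8 − 2 = 6
Total = 4 + 2 + 5 + 4 + 7 + 4 + 1 + 6 = 33

33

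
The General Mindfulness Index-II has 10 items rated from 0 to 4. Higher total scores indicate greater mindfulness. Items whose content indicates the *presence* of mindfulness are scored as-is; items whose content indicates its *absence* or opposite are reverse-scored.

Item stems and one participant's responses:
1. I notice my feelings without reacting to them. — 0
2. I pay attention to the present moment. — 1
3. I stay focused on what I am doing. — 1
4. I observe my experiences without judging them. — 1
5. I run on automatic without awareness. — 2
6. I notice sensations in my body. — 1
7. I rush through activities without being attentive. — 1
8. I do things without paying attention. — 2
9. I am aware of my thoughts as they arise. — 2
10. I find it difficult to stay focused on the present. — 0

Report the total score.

17

Items 5, 7, 8, 10 describe the absence/opposite of mindfulness → reverse-score.
reverse-coded value = 4 − response.
  item 1: 0
  item 2: 1
  item 3: 1
  item 4: 1
  item 5: 4 − 2 = 2
  item 6: 1
  item 7: 4 − 1 = 3
  item 8: 4 − 2 = 2
  item 9: 2
  item 10: 4 − 0 = 4
Total = 0 + 1 + 1 + 1 + 2 + 1 + 3 + 2 + 2 + 4 = 17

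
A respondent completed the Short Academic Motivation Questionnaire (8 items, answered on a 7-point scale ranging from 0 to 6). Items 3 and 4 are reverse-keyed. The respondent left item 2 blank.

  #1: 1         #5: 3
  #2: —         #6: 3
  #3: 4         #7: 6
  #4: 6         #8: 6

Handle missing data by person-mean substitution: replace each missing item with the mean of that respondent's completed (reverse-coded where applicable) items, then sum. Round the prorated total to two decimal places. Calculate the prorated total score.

Reverse-coded (reversed = (0+6) − raw = 6 − raw):
  item 3: 6 − 4 = 2
  item 4: 6 − 6 = 0
Completed scored items (7 of 8): 1, 2, 0, 3, 3, 6, 6; sum = 21.
Person mean = 21 / 7 ≈ 3.0000
Prorated total = (21 / 7) × 8 = 24.00 (to 2 dp)

24.00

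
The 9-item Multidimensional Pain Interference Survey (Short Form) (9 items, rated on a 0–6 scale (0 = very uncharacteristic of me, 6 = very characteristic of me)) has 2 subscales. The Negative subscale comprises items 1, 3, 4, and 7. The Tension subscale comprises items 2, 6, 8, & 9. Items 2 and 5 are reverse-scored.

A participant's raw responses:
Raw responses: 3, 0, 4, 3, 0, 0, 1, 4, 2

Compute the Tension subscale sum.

12

Tension items: 2, 6, 8, 9.
Of these, item 2 is reverse-scored; reverse-coded value = 6 − response.
  item 2: 6 − 0 = 6
  item 6: 0
  item 8: 4
  item 9: 2
Sum = 6 + 0 + 4 + 2 = 12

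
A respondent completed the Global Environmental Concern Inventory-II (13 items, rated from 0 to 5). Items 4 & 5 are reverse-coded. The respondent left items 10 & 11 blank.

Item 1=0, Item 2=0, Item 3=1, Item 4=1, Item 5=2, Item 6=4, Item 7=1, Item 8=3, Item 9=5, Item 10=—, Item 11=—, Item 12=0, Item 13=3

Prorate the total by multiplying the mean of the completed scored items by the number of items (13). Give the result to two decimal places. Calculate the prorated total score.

28.36

Reverse-coded (reverse-coded value = 5 − response):
  item 4: 5 − 1 = 4
  item 5: 5 − 2 = 3
Completed scored items (11 of 13): 0, 0, 1, 4, 3, 4, 1, 3, 5, 0, 3; sum = 24.
Person mean = 24 / 11 ≈ 2.1818
Prorated total = (24 / 11) × 13 = 28.36 (to 2 dp)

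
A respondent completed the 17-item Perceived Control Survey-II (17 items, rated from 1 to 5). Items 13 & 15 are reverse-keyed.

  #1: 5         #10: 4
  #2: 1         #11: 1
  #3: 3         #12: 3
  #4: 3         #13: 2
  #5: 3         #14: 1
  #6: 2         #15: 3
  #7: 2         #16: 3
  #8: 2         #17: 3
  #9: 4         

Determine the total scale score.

47

Reversing items 13 and 15 with 6 − raw:
Total = 5 + 1 + 3 + 3 + 3 + 2 + 2 + 2 + 4 + 4 + 1 + 3 + (6−2) + 1 + (6−3) + 3 + 3
      = 5 + 1 + 3 + 3 + 3 + 2 + 2 + 2 + 4 + 4 + 1 + 3 + 4 + 1 + 3 + 3 + 3 = 47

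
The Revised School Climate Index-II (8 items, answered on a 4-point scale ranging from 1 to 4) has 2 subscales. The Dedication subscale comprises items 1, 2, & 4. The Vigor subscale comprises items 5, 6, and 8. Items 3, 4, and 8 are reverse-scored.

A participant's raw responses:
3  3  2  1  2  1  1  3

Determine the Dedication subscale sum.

Dedication items: 1, 2, 4.
Of these, item 4 is reverse-scored; reverse-coded value = 5 − response.
  item 1: 3
  item 2: 3
  item 4: 5 − 1 = 4
Sum = 3 + 3 + 4 = 10

10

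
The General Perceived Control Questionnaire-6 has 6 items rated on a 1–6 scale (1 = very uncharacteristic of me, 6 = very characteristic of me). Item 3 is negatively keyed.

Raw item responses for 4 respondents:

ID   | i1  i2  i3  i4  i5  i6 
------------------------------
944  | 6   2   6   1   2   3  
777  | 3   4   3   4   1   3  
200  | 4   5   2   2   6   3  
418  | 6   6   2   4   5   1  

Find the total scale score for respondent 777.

Respondent 777 raw: 3, 4, 3, 4, 1, 3.
Reverse-coded (reverse-coded value = 7 − response):
  item 1: 3
  item 2: 4
  item 3: 7 − 3 = 4
  item 4: 4
  item 5: 1
  item 6: 3
Sum = 3 + 4 + 4 + 4 + 1 + 3 = 19

19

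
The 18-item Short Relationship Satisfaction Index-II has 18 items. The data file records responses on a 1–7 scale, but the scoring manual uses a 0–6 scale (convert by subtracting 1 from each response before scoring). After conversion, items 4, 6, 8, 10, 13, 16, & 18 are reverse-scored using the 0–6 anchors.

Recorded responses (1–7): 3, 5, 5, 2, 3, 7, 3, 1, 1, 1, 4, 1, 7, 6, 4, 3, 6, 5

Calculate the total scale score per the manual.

Convert to 0–6: 2, 4, 4, 1, 2, 6, 2, 0, 0, 0, 3, 0, 6, 5, 3, 2, 5, 4
Reverse-coded (reverse-coded value = 6 − response):
  item 4: 6 − 1 = 5
  item 6: 6 − 6 = 0
  item 8: 6 − 0 = 6
  item 10: 6 − 0 = 6
  item 13: 6 − 6 = 0
  item 16: 6 − 2 = 4
  item 18: 6 − 4 = 2
Scored: 2, 4, 4, 5, 2, 0, 2, 6, 0, 6, 3, 0, 0, 5, 3, 4, 5, 2
Total = 53

53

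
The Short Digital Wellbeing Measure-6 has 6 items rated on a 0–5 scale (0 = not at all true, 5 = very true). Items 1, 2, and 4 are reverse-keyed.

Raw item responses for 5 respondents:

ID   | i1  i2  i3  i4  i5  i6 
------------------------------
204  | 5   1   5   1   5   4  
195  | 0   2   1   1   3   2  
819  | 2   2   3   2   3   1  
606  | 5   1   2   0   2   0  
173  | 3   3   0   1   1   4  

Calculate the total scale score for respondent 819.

16

Respondent 819 raw: 2, 2, 3, 2, 3, 1.
Reverse-coded (reversed = (0+5) − raw = 5 − raw):
  item 1: 5 − 2 = 3
  item 2: 5 − 2 = 3
  item 3: 3
  item 4: 5 − 2 = 3
  item 5: 3
  item 6: 1
Sum = 3 + 3 + 3 + 3 + 3 + 1 = 16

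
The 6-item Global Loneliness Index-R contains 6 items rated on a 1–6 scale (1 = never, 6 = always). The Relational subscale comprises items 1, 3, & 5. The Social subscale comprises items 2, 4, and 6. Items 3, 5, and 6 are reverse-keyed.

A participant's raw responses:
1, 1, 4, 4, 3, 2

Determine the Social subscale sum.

10

Social items: 2, 4, 6.
Of these, item 6 is reverse-keyed; reverse-coded value = 7 − response.
  item 2: 1
  item 4: 4
  item 6: 7 − 2 = 5
Sum = 1 + 4 + 5 = 10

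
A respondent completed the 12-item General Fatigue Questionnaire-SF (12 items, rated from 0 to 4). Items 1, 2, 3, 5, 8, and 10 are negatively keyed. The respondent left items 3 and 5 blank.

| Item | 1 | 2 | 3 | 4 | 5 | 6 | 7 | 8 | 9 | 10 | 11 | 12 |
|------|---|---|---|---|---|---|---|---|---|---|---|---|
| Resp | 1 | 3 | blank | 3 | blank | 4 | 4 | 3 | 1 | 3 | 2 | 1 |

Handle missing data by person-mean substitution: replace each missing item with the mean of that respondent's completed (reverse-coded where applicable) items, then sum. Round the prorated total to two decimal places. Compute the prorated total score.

25.20

Reverse-coded (reverse-coded value = 4 − response):
  item 1: 4 − 1 = 3
  item 2: 4 − 3 = 1
  item 8: 4 − 3 = 1
  item 10: 4 − 3 = 1
Completed scored items (10 of 12): 3, 1, 3, 4, 4, 1, 1, 1, 2, 1; sum = 21.
Person mean = 21 / 10 ≈ 2.1000
Prorated total = (21 / 10) × 12 = 25.20 (to 2 dp)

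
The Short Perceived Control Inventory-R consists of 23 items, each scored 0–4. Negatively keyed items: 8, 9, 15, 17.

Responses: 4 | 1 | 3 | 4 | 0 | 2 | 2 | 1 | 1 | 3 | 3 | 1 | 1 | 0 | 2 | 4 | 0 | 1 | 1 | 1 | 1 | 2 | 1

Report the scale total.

Raw sum = 39. Negatively keyed items: 8, 9, 15, 17; their raw sum = 4.
Each reversal replaces raw with 4 − raw, changing the total by 4 − 2·raw per item.
Total = 39 + 4·4 − 2·4 = 39 + 16 − 8 = 47

47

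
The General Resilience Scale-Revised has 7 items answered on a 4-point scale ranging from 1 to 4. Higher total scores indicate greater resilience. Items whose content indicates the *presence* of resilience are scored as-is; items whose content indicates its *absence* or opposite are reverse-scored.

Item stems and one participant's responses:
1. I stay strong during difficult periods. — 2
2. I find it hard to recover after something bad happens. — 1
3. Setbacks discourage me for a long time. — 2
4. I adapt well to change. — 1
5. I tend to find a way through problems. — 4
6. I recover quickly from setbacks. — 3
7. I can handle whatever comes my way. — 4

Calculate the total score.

21

Items 2, 3 describe the absence/opposite of resilience → reverse-score.
on a 1–4 scale, reversed = 5 − raw.
  item 1: 2
  item 2: 5 − 1 = 4
  item 3: 5 − 2 = 3
  item 4: 1
  item 5: 4
  item 6: 3
  item 7: 4
Total = 2 + 4 + 3 + 1 + 4 + 3 + 4 = 21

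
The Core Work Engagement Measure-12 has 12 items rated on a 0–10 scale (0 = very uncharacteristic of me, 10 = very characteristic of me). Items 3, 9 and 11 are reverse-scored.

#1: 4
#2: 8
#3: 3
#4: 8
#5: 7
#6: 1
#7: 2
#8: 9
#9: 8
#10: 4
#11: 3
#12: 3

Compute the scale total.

Raw sum = 60. Reverse-scored items: 3, 9, 11; their raw sum = 14.
Each reversal replaces raw with 10 − raw, changing the total by 10 − 2·raw per item.
Total = 60 + 3·10 − 2·14 = 60 + 30 − 28 = 62

62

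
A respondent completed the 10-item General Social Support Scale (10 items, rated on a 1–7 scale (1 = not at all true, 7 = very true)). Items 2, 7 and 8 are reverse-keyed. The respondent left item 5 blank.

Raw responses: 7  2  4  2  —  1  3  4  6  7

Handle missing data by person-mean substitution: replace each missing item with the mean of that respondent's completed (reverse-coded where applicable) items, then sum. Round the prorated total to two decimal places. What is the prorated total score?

46.67

Reverse-coded (on a 1–7 scale, reversed = 8 − raw):
  item 2: 8 − 2 = 6
  item 7: 8 − 3 = 5
  item 8: 8 − 4 = 4
Completed scored items (9 of 10): 7, 6, 4, 2, 1, 5, 4, 6, 7; sum = 42.
Person mean = 42 / 9 ≈ 4.6667
Prorated total = (42 / 9) × 10 = 46.67 (to 2 dp)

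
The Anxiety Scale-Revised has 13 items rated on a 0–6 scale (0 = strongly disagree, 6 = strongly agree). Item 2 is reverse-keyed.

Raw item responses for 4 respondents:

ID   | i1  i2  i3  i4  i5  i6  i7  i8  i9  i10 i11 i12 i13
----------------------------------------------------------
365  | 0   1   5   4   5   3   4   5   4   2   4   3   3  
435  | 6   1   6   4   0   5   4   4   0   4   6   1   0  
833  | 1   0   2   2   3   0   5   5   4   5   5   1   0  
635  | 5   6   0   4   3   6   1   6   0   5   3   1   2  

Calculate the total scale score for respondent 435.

45

Respondent 435 raw: 6, 1, 6, 4, 0, 5, 4, 4, 0, 4, 6, 1, 0.
Reverse-coded (on a 0–6 scale, reversed = 6 − raw):
  item 1: 6
  item 2: 6 − 1 = 5
  item 3: 6
  item 4: 4
  item 5: 0
  item 6: 5
  item 7: 4
  item 8: 4
  item 9: 0
  item 10: 4
  item 11: 6
  item 12: 1
  item 13: 0
Sum = 6 + 5 + 6 + 4 + 0 + 5 + 4 + 4 + 0 + 4 + 6 + 1 + 0 = 45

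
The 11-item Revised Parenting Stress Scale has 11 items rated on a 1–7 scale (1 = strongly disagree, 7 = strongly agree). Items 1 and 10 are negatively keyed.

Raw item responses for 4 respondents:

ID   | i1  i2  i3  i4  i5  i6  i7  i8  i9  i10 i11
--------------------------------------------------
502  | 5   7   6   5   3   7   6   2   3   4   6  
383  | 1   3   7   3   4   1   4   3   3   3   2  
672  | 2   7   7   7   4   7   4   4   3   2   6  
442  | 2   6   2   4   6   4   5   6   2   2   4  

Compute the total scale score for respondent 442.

51

Respondent 442 raw: 2, 6, 2, 4, 6, 4, 5, 6, 2, 2, 4.
Reverse-coded (reversed = (1+7) − raw = 8 − raw):
  item 1: 8 − 2 = 6
  item 2: 6
  item 3: 2
  item 4: 4
  item 5: 6
  item 6: 4
  item 7: 5
  item 8: 6
  item 9: 2
  item 10: 8 − 2 = 6
  item 11: 4
Sum = 6 + 6 + 2 + 4 + 6 + 4 + 5 + 6 + 2 + 6 + 4 = 51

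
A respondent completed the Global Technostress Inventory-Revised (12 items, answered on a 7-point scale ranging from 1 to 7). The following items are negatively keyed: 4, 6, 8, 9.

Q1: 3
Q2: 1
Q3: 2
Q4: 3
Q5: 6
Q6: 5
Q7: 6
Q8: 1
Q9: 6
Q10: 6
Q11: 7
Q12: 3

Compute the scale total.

51

Reversing items 4, 6, 8, & 9 with 8 − raw:
Total = 3 + 1 + 2 + (8−3) + 6 + (8−5) + 6 + (8−1) + (8−6) + 6 + 7 + 3
      = 3 + 1 + 2 + 5 + 6 + 3 + 6 + 7 + 2 + 6 + 7 + 3 = 51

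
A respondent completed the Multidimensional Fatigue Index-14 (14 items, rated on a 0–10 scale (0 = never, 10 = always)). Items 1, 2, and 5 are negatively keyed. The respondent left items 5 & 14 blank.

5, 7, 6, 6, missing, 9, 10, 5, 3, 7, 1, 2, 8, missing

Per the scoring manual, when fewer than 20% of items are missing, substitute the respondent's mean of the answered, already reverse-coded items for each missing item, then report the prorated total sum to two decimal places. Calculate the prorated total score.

75.83

Reverse-coded (reverse-coded value = 10 − response):
  item 1: 10 − 5 = 5
  item 2: 10 − 7 = 3
Completed scored items (12 of 14): 5, 3, 6, 6, 9, 10, 5, 3, 7, 1, 2, 8; sum = 65.
Person mean = 65 / 12 ≈ 5.4167
Prorated total = (65 / 12) × 14 = 75.83 (to 2 dp)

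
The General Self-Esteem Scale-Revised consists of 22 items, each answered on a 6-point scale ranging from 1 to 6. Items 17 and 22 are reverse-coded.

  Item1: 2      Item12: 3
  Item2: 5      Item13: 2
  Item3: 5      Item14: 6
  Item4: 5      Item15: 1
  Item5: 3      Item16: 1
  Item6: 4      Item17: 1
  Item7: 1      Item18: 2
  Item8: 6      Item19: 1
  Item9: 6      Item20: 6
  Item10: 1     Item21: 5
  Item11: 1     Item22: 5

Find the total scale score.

Reversing items 17 & 22 with 7 − raw:
Total = 2 + 5 + 5 + 5 + 3 + 4 + 1 + 6 + 6 + 1 + 1 + 3 + 2 + 6 + 1 + 1 + (7−1) + 2 + 1 + 6 + 5 + (7−5)
      = 2 + 5 + 5 + 5 + 3 + 4 + 1 + 6 + 6 + 1 + 1 + 3 + 2 + 6 + 1 + 1 + 6 + 2 + 1 + 6 + 5 + 2 = 74

74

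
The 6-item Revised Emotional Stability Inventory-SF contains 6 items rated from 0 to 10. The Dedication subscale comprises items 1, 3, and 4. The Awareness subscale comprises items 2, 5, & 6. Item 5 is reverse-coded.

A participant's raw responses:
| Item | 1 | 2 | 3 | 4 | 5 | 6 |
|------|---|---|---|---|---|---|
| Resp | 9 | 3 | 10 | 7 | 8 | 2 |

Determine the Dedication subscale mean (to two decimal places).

Dedication items: 1, 3, 4.
  item 1: 9
  item 3: 10
  item 4: 7
Sum = 9 + 10 + 7 = 26
Mean = 26 / 3 = 8.67

8.67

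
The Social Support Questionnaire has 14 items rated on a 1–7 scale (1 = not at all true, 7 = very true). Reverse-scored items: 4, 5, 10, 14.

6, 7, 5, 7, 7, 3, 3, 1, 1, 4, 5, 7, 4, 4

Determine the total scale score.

52

Reversing items 4, 5, 10, & 14 with 8 − raw:
Total = 6 + 7 + 5 + (8−7) + (8−7) + 3 + 3 + 1 + 1 + (8−4) + 5 + 7 + 4 + (8−4)
      = 6 + 7 + 5 + 1 + 1 + 3 + 3 + 1 + 1 + 4 + 5 + 7 + 4 + 4 = 52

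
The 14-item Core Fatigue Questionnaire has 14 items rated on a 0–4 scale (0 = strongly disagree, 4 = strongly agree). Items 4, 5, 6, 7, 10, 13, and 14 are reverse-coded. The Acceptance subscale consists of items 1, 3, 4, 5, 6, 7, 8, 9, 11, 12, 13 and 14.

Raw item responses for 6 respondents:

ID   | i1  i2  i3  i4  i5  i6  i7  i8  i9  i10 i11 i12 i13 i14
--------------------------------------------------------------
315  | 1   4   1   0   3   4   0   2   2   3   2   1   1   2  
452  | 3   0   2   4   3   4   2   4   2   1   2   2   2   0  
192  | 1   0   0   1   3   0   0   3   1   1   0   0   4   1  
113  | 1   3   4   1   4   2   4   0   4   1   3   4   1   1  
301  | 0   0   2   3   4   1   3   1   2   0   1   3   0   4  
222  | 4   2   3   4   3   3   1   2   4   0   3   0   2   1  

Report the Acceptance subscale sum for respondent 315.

23

Respondent 315 raw: 1, 4, 1, 0, 3, 4, 0, 2, 2, 3, 2, 1, 1, 2.
Acceptance items: 1, 3, 4, 5, 6, 7, 8, 9, 11, 12, 13, 14.
Reverse-coded (on a 0–4 scale, reversed = 4 − raw):
  item 1: 1
  item 3: 1
  item 4: 4 − 0 = 4
  item 5: 4 − 3 = 1
  item 6: 4 − 4 = 0
  item 7: 4 − 0 = 4
  item 8: 2
  item 9: 2
  item 11: 2
  item 12: 1
  item 13: 4 − 1 = 3
  item 14: 4 − 2 = 2
Sum = 1 + 1 + 4 + 1 + 0 + 4 + 2 + 2 + 2 + 1 + 3 + 2 = 23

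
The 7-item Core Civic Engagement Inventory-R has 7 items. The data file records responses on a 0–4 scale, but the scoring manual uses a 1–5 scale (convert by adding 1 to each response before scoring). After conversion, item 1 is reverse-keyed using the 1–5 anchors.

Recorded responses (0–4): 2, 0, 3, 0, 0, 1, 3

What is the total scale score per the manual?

Convert to 1–5: 3, 1, 4, 1, 1, 2, 4
Reverse-coded (reverse-coded value = 6 − response):
  item 1: 6 − 3 = 3
Scored: 3, 1, 4, 1, 1, 2, 4
Total = 16

16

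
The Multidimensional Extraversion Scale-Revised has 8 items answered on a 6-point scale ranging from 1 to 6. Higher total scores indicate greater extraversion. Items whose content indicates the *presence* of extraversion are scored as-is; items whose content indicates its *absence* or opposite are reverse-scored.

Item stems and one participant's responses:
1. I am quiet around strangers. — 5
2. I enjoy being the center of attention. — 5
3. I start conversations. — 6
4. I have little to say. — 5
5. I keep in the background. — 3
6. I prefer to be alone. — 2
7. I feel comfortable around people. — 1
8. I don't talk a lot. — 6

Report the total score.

Items 1, 4, 5, 6, 8 describe the absence/opposite of extraversion → reverse-score.
on a 1–6 scale, reversed = 7 − raw.
  item 1: 7 − 5 = 2
  item 2: 5
  item 3: 6
  item 4: 7 − 5 = 2
  item 5: 7 − 3 = 4
  item 6: 7 − 2 = 5
  item 7: 1
  item 8: 7 − 6 = 1
Total = 2 + 5 + 6 + 2 + 4 + 5 + 1 + 1 = 26

26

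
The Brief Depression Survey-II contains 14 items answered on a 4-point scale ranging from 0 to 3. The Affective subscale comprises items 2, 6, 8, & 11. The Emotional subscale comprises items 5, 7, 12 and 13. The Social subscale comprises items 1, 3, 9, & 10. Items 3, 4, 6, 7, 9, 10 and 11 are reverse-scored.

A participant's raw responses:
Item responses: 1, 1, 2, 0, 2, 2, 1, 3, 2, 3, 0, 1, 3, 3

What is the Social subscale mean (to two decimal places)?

Social items: 1, 3, 9, 10.
Of these, items 3, 9, & 10 are reverse-scored; reverse-coded value = 3 − response.
  item 1: 1
  item 3: 3 − 2 = 1
  item 9: 3 − 2 = 1
  item 10: 3 − 3 = 0
Sum = 1 + 1 + 1 + 0 = 3
Mean = 3 / 4 = 0.75

0.75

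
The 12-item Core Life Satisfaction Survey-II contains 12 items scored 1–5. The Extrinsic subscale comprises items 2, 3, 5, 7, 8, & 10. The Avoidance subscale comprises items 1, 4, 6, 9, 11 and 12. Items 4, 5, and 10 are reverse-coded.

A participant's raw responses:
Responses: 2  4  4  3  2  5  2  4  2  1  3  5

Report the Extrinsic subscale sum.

Extrinsic items: 2, 3, 5, 7, 8, 10.
Of these, items 5 & 10 are reverse-coded; reversed = (1+5) − raw = 6 − raw.
  item 2: 4
  item 3: 4
  item 5: 6 − 2 = 4
  item 7: 2
  item 8: 4
  item 10: 6 − 1 = 5
Sum = 4 + 4 + 4 + 2 + 4 + 5 = 23

23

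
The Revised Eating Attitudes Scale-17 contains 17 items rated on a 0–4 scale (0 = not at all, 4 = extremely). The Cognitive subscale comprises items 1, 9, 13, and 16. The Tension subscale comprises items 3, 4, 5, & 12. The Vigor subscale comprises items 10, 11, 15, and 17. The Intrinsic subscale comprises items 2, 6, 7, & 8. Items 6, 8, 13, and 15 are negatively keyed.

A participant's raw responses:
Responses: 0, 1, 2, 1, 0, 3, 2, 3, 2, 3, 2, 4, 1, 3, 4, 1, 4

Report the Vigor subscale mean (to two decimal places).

2.25

Vigor items: 10, 11, 15, 17.
Of these, item 15 is negatively keyed; reverse-coded value = 4 − response.
  item 10: 3
  item 11: 2
  item 15: 4 − 4 = 0
  item 17: 4
Sum = 3 + 2 + 0 + 4 = 9
Mean = 9 / 4 = 2.25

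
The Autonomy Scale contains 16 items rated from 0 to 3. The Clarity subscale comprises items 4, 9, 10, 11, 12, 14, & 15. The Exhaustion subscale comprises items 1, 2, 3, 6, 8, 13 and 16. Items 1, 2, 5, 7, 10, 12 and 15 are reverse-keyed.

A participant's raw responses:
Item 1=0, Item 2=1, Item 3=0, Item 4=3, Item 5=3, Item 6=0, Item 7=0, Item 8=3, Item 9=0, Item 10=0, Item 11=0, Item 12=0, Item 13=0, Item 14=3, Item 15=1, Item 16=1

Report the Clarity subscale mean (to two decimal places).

2.00

Clarity items: 4, 9, 10, 11, 12, 14, 15.
Of these, items 10, 12, & 15 are reverse-keyed; reverse-coded value = 3 − response.
  item 4: 3
  item 9: 0
  item 10: 3 − 0 = 3
  item 11: 0
  item 12: 3 − 0 = 3
  item 14: 3
  item 15: 3 − 1 = 2
Sum = 3 + 0 + 3 + 0 + 3 + 3 + 2 = 14
Mean = 14 / 7 = 2.00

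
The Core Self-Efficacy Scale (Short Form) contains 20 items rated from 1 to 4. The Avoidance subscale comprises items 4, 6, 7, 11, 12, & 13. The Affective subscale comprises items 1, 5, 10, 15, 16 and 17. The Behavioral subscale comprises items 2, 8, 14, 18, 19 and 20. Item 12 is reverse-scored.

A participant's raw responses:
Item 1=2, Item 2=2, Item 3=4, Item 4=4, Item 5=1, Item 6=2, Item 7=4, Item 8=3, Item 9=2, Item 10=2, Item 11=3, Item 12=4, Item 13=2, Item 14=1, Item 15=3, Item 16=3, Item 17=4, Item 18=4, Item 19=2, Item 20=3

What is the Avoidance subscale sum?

Avoidance items: 4, 6, 7, 11, 12, 13.
Of these, item 12 is reverse-scored; on a 1–4 scale, reversed = 5 − raw.
  item 4: 4
  item 6: 2
  item 7: 4
  item 11: 3
  item 12: 5 − 4 = 1
  item 13: 2
Sum = 4 + 2 + 4 + 3 + 1 + 2 = 16

16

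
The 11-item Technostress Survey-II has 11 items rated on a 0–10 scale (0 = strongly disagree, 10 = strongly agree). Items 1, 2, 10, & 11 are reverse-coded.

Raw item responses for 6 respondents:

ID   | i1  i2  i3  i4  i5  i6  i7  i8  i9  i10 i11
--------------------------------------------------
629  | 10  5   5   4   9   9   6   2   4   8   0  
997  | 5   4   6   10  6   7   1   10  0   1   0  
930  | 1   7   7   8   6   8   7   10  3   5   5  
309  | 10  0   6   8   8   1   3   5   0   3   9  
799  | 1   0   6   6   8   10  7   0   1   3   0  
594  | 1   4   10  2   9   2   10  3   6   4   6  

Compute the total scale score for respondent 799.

Respondent 799 raw: 1, 0, 6, 6, 8, 10, 7, 0, 1, 3, 0.
Reverse-coded (on a 0–10 scale, reversed = 10 − raw):
  item 1: 10 − 1 = 9
  item 2: 10 − 0 = 10
  item 3: 6
  item 4: 6
  item 5: 8
  item 6: 10
  item 7: 7
  item 8: 0
  item 9: 1
  item 10: 10 − 3 = 7
  item 11: 10 − 0 = 10
Sum = 9 + 10 + 6 + 6 + 8 + 10 + 7 + 0 + 1 + 7 + 10 = 74

74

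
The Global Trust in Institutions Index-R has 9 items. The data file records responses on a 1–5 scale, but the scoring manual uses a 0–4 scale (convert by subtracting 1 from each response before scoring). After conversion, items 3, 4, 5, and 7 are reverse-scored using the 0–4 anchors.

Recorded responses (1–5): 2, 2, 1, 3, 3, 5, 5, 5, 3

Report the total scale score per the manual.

Convert to 0–4: 1, 1, 0, 2, 2, 4, 4, 4, 2
Reverse-coded (on a 0–4 scale, reversed = 4 − raw):
  item 3: 4 − 0 = 4
  item 4: 4 − 2 = 2
  item 5: 4 − 2 = 2
  item 7: 4 − 4 = 0
Scored: 1, 1, 4, 2, 2, 4, 0, 4, 2
Total = 20

20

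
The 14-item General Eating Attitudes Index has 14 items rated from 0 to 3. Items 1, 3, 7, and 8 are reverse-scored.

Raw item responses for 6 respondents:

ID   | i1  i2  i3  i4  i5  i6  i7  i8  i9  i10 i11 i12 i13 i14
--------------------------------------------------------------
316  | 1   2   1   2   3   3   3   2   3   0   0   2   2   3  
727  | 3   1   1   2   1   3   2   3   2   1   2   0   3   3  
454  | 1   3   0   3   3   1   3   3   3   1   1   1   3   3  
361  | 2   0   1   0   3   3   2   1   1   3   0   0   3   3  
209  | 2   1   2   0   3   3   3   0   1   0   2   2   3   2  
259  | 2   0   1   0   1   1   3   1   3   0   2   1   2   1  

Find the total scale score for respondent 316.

Respondent 316 raw: 1, 2, 1, 2, 3, 3, 3, 2, 3, 0, 0, 2, 2, 3.
Reverse-coded (reversed = (0+3) − raw = 3 − raw):
  item 1: 3 − 1 = 2
  item 2: 2
  item 3: 3 − 1 = 2
  item 4: 2
  item 5: 3
  item 6: 3
  item 7: 3 − 3 = 0
  item 8: 3 − 2 = 1
  item 9: 3
  item 10: 0
  item 11: 0
  item 12: 2
  item 13: 2
  item 14: 3
Sum = 2 + 2 + 2 + 2 + 3 + 3 + 0 + 1 + 3 + 0 + 0 + 2 + 2 + 3 = 25

25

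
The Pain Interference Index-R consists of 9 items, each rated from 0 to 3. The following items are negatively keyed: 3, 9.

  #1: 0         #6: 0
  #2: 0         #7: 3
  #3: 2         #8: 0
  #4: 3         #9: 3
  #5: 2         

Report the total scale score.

Apply reverse scoring (reverse-coded value = 3 − response):
  item 3: 3 − 2 = 1
  item 9: 3 − 3 = 0
Scored responses: 0, 0, 1, 3, 2, 0, 3, 0, 0
Total = 0 + 0 + 1 + 3 + 2 + 0 + 3 + 0 + 0 = 9

9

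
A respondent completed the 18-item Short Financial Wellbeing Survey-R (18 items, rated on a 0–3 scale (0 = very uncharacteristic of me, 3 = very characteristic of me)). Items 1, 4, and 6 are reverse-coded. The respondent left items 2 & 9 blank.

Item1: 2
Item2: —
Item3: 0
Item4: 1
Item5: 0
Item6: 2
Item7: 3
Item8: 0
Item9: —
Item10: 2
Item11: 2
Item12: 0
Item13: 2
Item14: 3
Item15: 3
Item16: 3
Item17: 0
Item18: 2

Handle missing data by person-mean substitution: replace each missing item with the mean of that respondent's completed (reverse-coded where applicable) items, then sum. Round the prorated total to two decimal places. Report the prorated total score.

27.00

Reverse-coded (reverse-coded value = 3 − response):
  item 1: 3 − 2 = 1
  item 4: 3 − 1 = 2
  item 6: 3 − 2 = 1
Completed scored items (16 of 18): 1, 0, 2, 0, 1, 3, 0, 2, 2, 0, 2, 3, 3, 3, 0, 2; sum = 24.
Person mean = 24 / 16 ≈ 1.5000
Prorated total = (24 / 16) × 18 = 27.00 (to 2 dp)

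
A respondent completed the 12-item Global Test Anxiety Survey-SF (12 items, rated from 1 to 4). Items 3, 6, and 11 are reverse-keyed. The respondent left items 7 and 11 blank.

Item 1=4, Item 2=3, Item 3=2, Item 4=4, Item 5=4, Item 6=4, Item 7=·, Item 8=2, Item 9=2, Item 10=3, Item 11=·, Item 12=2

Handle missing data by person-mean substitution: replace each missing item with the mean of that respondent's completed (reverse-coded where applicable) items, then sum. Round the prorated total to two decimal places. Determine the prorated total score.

33.60

Reverse-coded (on a 1–4 scale, reversed = 5 − raw):
  item 3: 5 − 2 = 3
  item 6: 5 − 4 = 1
Completed scored items (10 of 12): 4, 3, 3, 4, 4, 1, 2, 2, 3, 2; sum = 28.
Person mean = 28 / 10 ≈ 2.8000
Prorated total = (28 / 10) × 12 = 33.60 (to 2 dp)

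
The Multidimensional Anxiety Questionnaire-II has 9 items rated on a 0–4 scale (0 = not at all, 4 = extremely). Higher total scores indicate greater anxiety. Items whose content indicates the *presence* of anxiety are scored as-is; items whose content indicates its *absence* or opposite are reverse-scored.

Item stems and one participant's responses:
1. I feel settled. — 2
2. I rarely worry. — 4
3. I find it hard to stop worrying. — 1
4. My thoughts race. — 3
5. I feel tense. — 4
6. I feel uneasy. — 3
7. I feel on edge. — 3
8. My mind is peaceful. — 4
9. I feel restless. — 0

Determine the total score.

16

Items 1, 2, 8 describe the absence/opposite of anxiety → reverse-score.
reversed = (0+4) − raw = 4 − raw.
  item 1: 4 − 2 = 2
  item 2: 4 − 4 = 0
  item 3: 1
  item 4: 3
  item 5: 4
  item 6: 3
  item 7: 3
  item 8: 4 − 4 = 0
  item 9: 0
Total = 2 + 0 + 1 + 3 + 4 + 3 + 3 + 0 + 0 = 16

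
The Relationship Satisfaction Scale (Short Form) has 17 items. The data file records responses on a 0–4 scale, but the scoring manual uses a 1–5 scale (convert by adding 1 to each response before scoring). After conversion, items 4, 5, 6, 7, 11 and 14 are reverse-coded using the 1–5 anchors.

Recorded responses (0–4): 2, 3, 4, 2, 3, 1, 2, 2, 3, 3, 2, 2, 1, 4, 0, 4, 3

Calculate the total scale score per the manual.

Convert to 1–5: 3, 4, 5, 3, 4, 2, 3, 3, 4, 4, 3, 3, 2, 5, 1, 5, 4
Reverse-coded (reverse-coded value = 6 − response):
  item 4: 6 − 3 = 3
  item 5: 6 − 4 = 2
  item 6: 6 − 2 = 4
  item 7: 6 − 3 = 3
  item 11: 6 − 3 = 3
  item 14: 6 − 5 = 1
Scored: 3, 4, 5, 3, 2, 4, 3, 3, 4, 4, 3, 3, 2, 1, 1, 5, 4
Total = 54

54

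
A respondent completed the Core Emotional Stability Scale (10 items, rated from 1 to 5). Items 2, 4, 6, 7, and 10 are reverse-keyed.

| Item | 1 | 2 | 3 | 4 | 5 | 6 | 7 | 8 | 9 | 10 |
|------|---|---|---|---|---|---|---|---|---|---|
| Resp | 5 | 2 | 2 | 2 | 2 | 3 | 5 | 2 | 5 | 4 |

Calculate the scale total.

30

Reverse-keyed items use 6 − raw:
  item 2: 6 − 2 = 4
  item 4: 6 − 2 = 4
  item 6: 6 − 3 = 3
  item 7: 6 − 5 = 1
  item 10: 6 − 4 = 2
Scored items: 5, 4, 2, 4, 2, 3, 1, 2, 5, 2
Total = 5 + 4 + 2 + 4 + 2 + 3 + 1 + 2 + 5 + 2 = 30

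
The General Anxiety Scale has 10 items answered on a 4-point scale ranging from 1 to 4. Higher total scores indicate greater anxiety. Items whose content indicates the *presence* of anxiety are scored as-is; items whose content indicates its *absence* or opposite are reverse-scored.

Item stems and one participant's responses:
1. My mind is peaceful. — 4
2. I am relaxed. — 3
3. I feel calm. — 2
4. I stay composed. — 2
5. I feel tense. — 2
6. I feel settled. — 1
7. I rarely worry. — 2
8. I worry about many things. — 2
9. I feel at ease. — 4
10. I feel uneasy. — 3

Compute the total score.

Items 1, 2, 3, 4, 6, 7, 9 describe the absence/opposite of anxiety → reverse-score.
reverse-coded value = 5 − response.
  item 1: 5 − 4 = 1
  item 2: 5 − 3 = 2
  item 3: 5 − 2 = 3
  item 4: 5 − 2 = 3
  item 5: 2
  item 6: 5 − 1 = 4
  item 7: 5 − 2 = 3
  item 8: 2
  item 9: 5 − 4 = 1
  item 10: 3
Total = 1 + 2 + 3 + 3 + 2 + 4 + 3 + 2 + 1 + 3 = 24

24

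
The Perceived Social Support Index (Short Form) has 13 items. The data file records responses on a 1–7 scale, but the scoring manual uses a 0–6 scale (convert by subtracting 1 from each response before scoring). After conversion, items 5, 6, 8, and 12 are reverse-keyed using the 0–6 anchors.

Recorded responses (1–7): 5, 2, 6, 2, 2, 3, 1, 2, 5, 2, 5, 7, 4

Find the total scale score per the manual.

Convert to 0–6: 4, 1, 5, 1, 1, 2, 0, 1, 4, 1, 4, 6, 3
Reverse-coded (on a 0–6 scale, reversed = 6 − raw):
  item 5: 6 − 1 = 5
  item 6: 6 − 2 = 4
  item 8: 6 − 1 = 5
  item 12: 6 − 6 = 0
Scored: 4, 1, 5, 1, 5, 4, 0, 5, 4, 1, 4, 0, 3
Total = 37

37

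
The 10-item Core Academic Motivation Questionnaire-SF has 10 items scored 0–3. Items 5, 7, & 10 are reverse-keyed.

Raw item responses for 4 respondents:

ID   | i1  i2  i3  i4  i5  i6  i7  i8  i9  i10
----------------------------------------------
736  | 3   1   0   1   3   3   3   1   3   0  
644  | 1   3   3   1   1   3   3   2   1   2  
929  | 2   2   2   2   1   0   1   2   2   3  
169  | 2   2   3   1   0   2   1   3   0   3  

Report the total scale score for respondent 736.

Respondent 736 raw: 3, 1, 0, 1, 3, 3, 3, 1, 3, 0.
Reverse-coded (reverse-coded value = 3 − response):
  item 1: 3
  item 2: 1
  item 3: 0
  item 4: 1
  item 5: 3 − 3 = 0
  item 6: 3
  item 7: 3 − 3 = 0
  item 8: 1
  item 9: 3
  item 10: 3 − 0 = 3
Sum = 3 + 1 + 0 + 1 + 0 + 3 + 0 + 1 + 3 + 3 = 15

15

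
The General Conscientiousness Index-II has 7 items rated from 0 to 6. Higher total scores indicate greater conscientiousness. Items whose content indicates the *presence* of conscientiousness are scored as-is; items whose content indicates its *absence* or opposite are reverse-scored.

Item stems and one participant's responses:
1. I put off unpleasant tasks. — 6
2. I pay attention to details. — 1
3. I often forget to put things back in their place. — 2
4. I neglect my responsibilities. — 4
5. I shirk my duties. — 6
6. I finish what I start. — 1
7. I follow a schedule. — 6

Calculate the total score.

14

Items 1, 3, 4, 5 describe the absence/opposite of conscientiousness → reverse-score.
reversed = (0+6) − raw = 6 − raw.
  item 1: 6 − 6 = 0
  item 2: 1
  item 3: 6 − 2 = 4
  item 4: 6 − 4 = 2
  item 5: 6 − 6 = 0
  item 6: 1
  item 7: 6
Total = 0 + 1 + 4 + 2 + 0 + 1 + 6 = 14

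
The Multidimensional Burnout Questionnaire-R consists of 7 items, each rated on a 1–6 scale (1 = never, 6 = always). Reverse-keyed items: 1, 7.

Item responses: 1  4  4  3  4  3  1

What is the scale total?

Apply reverse scoring (reverse-coded value = 7 − response):
  item 1: 7 − 1 = 6
  item 7: 7 − 1 = 6
Scored items: 6, 4, 4, 3, 4, 3, 6
Total = 6 + 4 + 4 + 3 + 4 + 3 + 6 = 30

30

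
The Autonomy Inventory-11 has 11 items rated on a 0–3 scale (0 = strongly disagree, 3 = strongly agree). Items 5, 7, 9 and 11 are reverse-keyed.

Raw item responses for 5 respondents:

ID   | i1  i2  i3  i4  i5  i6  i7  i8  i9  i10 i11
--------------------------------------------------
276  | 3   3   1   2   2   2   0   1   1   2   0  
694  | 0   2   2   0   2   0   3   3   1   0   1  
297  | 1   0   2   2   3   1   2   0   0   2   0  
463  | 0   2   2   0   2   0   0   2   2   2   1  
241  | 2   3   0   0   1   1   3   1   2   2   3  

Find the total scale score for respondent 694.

12

Respondent 694 raw: 0, 2, 2, 0, 2, 0, 3, 3, 1, 0, 1.
Reverse-coded (reversed = (0+3) − raw = 3 − raw):
  item 1: 0
  item 2: 2
  item 3: 2
  item 4: 0
  item 5: 3 − 2 = 1
  item 6: 0
  item 7: 3 − 3 = 0
  item 8: 3
  item 9: 3 − 1 = 2
  item 10: 0
  item 11: 3 − 1 = 2
Sum = 0 + 2 + 2 + 0 + 1 + 0 + 0 + 3 + 2 + 0 + 2 = 12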